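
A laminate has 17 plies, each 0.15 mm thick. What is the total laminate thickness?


h = n * t_ply = 17 * 0.15 = 2.55 mm

2.55 mm


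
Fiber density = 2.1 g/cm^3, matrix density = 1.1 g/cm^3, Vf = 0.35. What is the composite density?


rho_c = rho_f*Vf + rho_m*(1-Vf) = 2.1*0.35 + 1.1*0.65 = 1.45 g/cm^3

1.45 g/cm^3


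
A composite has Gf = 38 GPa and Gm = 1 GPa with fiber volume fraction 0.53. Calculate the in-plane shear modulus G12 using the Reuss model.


1/G12 = Vf/Gf + (1-Vf)/Gm = 0.53/38 + 0.47/1
G12 = 2.07 GPa

2.07 GPa


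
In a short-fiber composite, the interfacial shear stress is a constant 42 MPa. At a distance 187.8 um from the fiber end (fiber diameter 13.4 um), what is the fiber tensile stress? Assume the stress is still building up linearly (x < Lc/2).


Force balance: sigma_f * (pi*d^2/4) = tau * (pi*d) * x  ->  sigma_f = 4 * tau * x / d
sigma_f = 4 * 42 * 187.8 / 13.4 = 2354.5 MPa

2354.5 MPa


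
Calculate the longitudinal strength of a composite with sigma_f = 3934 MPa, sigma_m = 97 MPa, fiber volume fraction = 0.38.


sigma_1 = sigma_f*Vf + sigma_m*(1-Vf) = 3934*0.38 + 97*0.62 = 1555.1 MPa

1555.1 MPa


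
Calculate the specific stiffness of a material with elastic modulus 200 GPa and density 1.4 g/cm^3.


Specific stiffness = E/rho = 200/1.4 = 142.9 GPa/(g/cm^3)

142.9 GPa/(g/cm^3)


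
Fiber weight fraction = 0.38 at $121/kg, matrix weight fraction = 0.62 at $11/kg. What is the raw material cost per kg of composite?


Cost = cost_f*Wf + cost_m*Wm = 121*0.38 + 11*0.62 = $52.8/kg

$52.8/kg


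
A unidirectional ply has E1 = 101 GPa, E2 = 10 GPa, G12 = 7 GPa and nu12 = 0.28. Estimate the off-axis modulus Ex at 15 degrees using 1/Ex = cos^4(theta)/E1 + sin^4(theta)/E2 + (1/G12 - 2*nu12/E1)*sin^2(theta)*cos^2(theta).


cos^4(15) = 0.870513, sin^4(15) = 0.004487, sin^2(15)*cos^2(15) = 0.0625
1/G12 - 2*nu12/E1 = 1/7 - 2*0.28/101 = 0.137313 GPa^-1
1/Ex = 0.870513/101 + 0.004487/10 + 0.137313*0.0625 = 0.0176497 GPa^-1
Ex = 56.66 GPa

56.66 GPa


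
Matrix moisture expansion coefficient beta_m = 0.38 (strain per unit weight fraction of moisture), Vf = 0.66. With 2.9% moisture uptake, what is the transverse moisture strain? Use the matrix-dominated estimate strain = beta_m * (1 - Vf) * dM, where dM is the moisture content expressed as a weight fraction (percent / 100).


dM = 2.9/100 = 0.029
strain = beta_m * (1-Vf) * dM = 0.38 * 0.34 * 0.029 = 0.0037468

0.0037468


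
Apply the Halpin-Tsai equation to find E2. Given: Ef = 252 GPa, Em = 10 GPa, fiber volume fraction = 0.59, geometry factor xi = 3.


eta = (Ef/Em - 1)/(Ef/Em + xi) = (25.2 - 1)/(25.2 + 3) = 0.8582
E2 = Em*(1+xi*eta*Vf)/(1-eta*Vf) = 51.02 GPa

51.02 GPa


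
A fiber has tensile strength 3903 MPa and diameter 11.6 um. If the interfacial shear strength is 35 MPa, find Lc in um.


Lc = sigma_f * d / (2 * tau_i) = 3903 * 11.6 / (2 * 35) = 646.8 um

646.8 um


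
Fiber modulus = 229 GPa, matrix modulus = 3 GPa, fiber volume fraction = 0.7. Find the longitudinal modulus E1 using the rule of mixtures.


E1 = Ef*Vf + Em*(1-Vf) = 229*0.7 + 3*0.3 = 161.2 GPa

161.2 GPa


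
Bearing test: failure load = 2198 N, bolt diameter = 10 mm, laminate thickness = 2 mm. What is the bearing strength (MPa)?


sigma_br = F/(d*h) = 2198/(10*2) = 109.9 MPa

109.9 MPa


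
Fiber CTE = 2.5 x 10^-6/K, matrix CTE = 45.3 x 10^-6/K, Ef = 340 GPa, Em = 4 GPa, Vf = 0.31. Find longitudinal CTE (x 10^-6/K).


E1 = Ef*Vf + Em*(1-Vf) = 108.16
alpha_1 = (alpha_f*Ef*Vf + alpha_m*Em*(1-Vf))/E1 = 3.59 x 10^-6/K

3.59 x 10^-6/K


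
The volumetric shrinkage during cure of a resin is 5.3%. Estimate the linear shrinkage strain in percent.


Linear shrinkage ≈ vol_shrink/3 = 5.3/3 = 1.767%

1.767%


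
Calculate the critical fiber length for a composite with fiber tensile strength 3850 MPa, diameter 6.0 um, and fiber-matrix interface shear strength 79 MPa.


Lc = sigma_f * d / (2 * tau_i) = 3850 * 6.0 / (2 * 79) = 146.2 um

146.2 um


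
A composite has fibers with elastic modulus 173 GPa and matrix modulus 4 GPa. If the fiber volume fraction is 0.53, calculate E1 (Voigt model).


E1 = Ef*Vf + Em*(1-Vf) = 173*0.53 + 4*0.47 = 93.57 GPa

93.57 GPa


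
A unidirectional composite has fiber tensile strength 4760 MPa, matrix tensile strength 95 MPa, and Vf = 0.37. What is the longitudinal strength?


sigma_1 = sigma_f*Vf + sigma_m*(1-Vf) = 4760*0.37 + 95*0.63 = 1821.1 MPa

1821.1 MPa


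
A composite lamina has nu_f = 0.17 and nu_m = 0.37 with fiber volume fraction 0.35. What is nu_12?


nu_12 = nu_f*Vf + nu_m*(1-Vf) = 0.17*0.35 + 0.37*0.65 = 0.3

0.3


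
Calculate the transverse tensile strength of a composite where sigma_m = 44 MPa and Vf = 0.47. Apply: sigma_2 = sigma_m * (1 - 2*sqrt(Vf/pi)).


factor = 1 - 2*sqrt(0.47/pi) = 0.2264
sigma_2 = 44 * 0.2264 = 9.96 MPa

9.96 MPa


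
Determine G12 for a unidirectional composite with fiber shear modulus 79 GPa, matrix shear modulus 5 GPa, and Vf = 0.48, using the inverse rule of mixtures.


1/G12 = Vf/Gf + (1-Vf)/Gm = 0.48/79 + 0.52/5
G12 = 9.08 GPa

9.08 GPa


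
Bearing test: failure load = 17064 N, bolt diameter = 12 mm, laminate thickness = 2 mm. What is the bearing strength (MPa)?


sigma_br = F/(d*h) = 17064/(12*2) = 711.0 MPa

711.0 MPa


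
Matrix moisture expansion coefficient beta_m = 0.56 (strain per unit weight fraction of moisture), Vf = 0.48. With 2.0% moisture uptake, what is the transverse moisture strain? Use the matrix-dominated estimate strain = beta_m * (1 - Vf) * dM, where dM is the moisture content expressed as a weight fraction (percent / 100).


dM = 2.0/100 = 0.02
strain = beta_m * (1-Vf) * dM = 0.56 * 0.52 * 0.02 = 0.005824

0.005824


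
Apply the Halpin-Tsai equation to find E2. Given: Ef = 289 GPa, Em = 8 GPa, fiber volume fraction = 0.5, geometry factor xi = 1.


eta = (Ef/Em - 1)/(Ef/Em + xi) = (36.125 - 1)/(36.125 + 1) = 0.9461
E2 = Em*(1+xi*eta*Vf)/(1-eta*Vf) = 22.36 GPa

22.36 GPa


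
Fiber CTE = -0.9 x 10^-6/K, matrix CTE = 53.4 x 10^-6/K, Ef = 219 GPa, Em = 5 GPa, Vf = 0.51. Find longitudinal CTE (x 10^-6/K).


E1 = Ef*Vf + Em*(1-Vf) = 114.14
alpha_1 = (alpha_f*Ef*Vf + alpha_m*Em*(1-Vf))/E1 = 0.27 x 10^-6/K

0.27 x 10^-6/K


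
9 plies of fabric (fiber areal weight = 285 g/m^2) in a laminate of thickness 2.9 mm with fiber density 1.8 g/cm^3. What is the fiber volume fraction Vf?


Vf = n * FAW / (rho_f * h * 1000) = 9 * 285 / (1.8 * 2.9 * 1000) = 0.4914

0.4914


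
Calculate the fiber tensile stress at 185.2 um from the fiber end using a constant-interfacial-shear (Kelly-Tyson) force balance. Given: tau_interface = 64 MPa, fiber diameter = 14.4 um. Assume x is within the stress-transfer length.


Force balance: sigma_f * (pi*d^2/4) = tau * (pi*d) * x  ->  sigma_f = 4 * tau * x / d
sigma_f = 4 * 64 * 185.2 / 14.4 = 3292.4 MPa

3292.4 MPa


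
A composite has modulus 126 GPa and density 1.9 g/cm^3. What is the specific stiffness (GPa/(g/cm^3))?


Specific stiffness = E/rho = 126/1.9 = 66.3 GPa/(g/cm^3)

66.3 GPa/(g/cm^3)


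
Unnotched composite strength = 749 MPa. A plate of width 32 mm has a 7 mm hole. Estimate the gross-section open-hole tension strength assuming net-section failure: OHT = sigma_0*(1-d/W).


OHT = sigma_0*(1-d/W) = 749*(1-7/32) = 585.2 MPa

585.2 MPa


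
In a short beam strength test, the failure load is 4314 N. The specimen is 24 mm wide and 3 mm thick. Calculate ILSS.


ILSS = 3F/(4bh) = 3*4314/(4*24*3) = 44.94 MPa

44.94 MPa


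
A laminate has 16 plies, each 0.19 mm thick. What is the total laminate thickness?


h = n * t_ply = 16 * 0.19 = 3.04 mm

3.04 mm


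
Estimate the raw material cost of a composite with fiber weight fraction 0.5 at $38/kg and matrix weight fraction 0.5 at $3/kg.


Cost = cost_f*Wf + cost_m*Wm = 38*0.5 + 3*0.5 = $20.5/kg

$20.5/kg


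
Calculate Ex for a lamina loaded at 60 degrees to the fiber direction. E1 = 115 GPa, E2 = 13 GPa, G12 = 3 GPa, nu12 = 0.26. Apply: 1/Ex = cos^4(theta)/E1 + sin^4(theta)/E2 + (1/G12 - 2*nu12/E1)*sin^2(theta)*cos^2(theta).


cos^4(60) = 0.0625, sin^4(60) = 0.5625, sin^2(60)*cos^2(60) = 0.1875
1/G12 - 2*nu12/E1 = 1/3 - 2*0.26/115 = 0.328812 GPa^-1
1/Ex = 0.0625/115 + 0.5625/13 + 0.328812*0.1875 = 0.1054649 GPa^-1
Ex = 9.48 GPa

9.48 GPa


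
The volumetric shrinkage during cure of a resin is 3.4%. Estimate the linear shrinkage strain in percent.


Linear shrinkage ≈ vol_shrink/3 = 3.4/3 = 1.133%

1.133%


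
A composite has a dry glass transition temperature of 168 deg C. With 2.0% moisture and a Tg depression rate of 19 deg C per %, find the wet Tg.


Tg_wet = Tg_dry - k*moisture = 168 - 19*2.0 = 130.0 deg C

130.0 deg C


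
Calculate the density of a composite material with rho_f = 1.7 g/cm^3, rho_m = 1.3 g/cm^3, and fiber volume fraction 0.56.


rho_c = rho_f*Vf + rho_m*(1-Vf) = 1.7*0.56 + 1.3*0.44 = 1.524 g/cm^3

1.524 g/cm^3


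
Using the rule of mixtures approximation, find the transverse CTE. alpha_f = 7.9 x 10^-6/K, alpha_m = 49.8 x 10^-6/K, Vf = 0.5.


alpha_2 = alpha_f*Vf + alpha_m*(1-Vf) = 7.9*0.5 + 49.8*0.5 = 28.9 x 10^-6/K

28.9 x 10^-6/K


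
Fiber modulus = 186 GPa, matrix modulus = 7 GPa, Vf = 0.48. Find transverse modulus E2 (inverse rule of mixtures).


1/E2 = Vf/Ef + (1-Vf)/Em = 0.48/186 + 0.52/7
E2 = 13.01 GPa

13.01 GPa


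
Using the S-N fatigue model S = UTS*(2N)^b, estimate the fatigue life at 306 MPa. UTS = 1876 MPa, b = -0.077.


N = 0.5 * (S/UTS)^(1/b) = 0.5 * (306/1876)^(1/-0.077) = 8.4409e+09 cycles

8.4409e+09 cycles


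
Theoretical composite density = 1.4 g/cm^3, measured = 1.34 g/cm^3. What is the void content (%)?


Void% = (rho_theo - rho_actual)/rho_theo * 100 = (1.4 - 1.34)/1.4 * 100 = 4.29%

4.29%


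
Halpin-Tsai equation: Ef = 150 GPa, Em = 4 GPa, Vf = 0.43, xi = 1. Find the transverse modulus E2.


eta = (Ef/Em - 1)/(Ef/Em + xi) = (37.5 - 1)/(37.5 + 1) = 0.9481
E2 = Em*(1+xi*eta*Vf)/(1-eta*Vf) = 9.51 GPa

9.51 GPa


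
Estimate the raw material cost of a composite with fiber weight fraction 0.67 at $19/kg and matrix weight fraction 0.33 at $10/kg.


Cost = cost_f*Wf + cost_m*Wm = 19*0.67 + 10*0.33 = $16.03/kg

$16.03/kg


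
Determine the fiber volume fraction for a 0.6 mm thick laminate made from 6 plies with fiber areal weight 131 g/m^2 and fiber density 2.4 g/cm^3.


Vf = n * FAW / (rho_f * h * 1000) = 6 * 131 / (2.4 * 0.6 * 1000) = 0.5458

0.5458


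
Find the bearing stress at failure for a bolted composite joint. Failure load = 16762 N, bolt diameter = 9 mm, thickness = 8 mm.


sigma_br = F/(d*h) = 16762/(9*8) = 232.8 MPa

232.8 MPa


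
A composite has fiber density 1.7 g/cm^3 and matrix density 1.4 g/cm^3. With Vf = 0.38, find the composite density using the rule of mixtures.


rho_c = rho_f*Vf + rho_m*(1-Vf) = 1.7*0.38 + 1.4*0.62 = 1.514 g/cm^3

1.514 g/cm^3


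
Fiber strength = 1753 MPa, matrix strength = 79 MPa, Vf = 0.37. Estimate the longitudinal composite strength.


sigma_1 = sigma_f*Vf + sigma_m*(1-Vf) = 1753*0.37 + 79*0.63 = 698.4 MPa

698.4 MPa


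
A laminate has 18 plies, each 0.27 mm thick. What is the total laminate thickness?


h = n * t_ply = 18 * 0.27 = 4.86 mm

4.86 mm


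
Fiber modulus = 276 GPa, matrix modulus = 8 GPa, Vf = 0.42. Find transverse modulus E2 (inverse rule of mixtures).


1/E2 = Vf/Ef + (1-Vf)/Em = 0.42/276 + 0.58/8
E2 = 13.51 GPa

13.51 GPa


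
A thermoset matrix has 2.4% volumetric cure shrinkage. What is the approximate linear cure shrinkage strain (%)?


Linear shrinkage ≈ vol_shrink/3 = 2.4/3 = 0.8%

0.8%


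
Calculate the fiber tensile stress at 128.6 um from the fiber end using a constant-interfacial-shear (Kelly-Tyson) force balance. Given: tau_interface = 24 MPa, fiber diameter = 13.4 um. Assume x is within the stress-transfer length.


Force balance: sigma_f * (pi*d^2/4) = tau * (pi*d) * x  ->  sigma_f = 4 * tau * x / d
sigma_f = 4 * 24 * 128.6 / 13.4 = 921.3 MPa

921.3 MPa


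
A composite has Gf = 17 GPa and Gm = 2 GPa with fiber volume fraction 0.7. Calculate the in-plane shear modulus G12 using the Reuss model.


1/G12 = Vf/Gf + (1-Vf)/Gm = 0.7/17 + 0.3/2
G12 = 5.23 GPa

5.23 GPa


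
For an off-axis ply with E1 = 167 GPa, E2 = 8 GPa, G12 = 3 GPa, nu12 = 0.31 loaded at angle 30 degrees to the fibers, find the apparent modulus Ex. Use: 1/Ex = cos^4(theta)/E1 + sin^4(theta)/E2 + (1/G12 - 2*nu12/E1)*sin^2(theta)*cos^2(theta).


cos^4(30) = 0.5625, sin^4(30) = 0.0625, sin^2(30)*cos^2(30) = 0.1875
1/G12 - 2*nu12/E1 = 1/3 - 2*0.31/167 = 0.329621 GPa^-1
1/Ex = 0.5625/167 + 0.0625/8 + 0.329621*0.1875 = 0.0729847 GPa^-1
Ex = 13.7 GPa

13.7 GPa


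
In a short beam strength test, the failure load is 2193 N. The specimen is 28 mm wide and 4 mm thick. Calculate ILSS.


ILSS = 3F/(4bh) = 3*2193/(4*28*4) = 14.69 MPa

14.69 MPa


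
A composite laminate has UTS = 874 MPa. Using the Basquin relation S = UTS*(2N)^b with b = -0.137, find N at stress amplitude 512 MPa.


N = 0.5 * (S/UTS)^(1/b) = 0.5 * (512/874)^(1/-0.137) = 24.7835 cycles

24.7835 cycles


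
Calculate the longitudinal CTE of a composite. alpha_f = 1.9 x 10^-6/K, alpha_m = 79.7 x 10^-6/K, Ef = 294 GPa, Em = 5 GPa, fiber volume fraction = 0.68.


E1 = Ef*Vf + Em*(1-Vf) = 201.52
alpha_1 = (alpha_f*Ef*Vf + alpha_m*Em*(1-Vf))/E1 = 2.52 x 10^-6/K

2.52 x 10^-6/K


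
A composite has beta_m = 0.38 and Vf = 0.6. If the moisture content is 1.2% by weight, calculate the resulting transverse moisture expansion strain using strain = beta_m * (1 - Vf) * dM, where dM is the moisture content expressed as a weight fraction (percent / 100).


dM = 1.2/100 = 0.012
strain = beta_m * (1-Vf) * dM = 0.38 * 0.4 * 0.012 = 0.001824

0.001824


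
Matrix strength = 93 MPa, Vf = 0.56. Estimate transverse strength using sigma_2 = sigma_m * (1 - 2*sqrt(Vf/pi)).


factor = 1 - 2*sqrt(0.56/pi) = 0.1556
sigma_2 = 93 * 0.1556 = 14.47 MPa

14.47 MPa


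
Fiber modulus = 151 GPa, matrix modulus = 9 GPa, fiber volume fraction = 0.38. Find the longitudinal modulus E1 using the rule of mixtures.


E1 = Ef*Vf + Em*(1-Vf) = 151*0.38 + 9*0.62 = 62.96 GPa

62.96 GPa


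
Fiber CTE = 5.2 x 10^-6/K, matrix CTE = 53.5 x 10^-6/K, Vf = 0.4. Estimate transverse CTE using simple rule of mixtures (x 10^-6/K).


alpha_2 = alpha_f*Vf + alpha_m*(1-Vf) = 5.2*0.4 + 53.5*0.6 = 34.2 x 10^-6/K

34.2 x 10^-6/K


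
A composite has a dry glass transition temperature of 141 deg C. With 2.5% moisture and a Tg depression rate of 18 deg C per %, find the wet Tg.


Tg_wet = Tg_dry - k*moisture = 141 - 18*2.5 = 96.0 deg C

96.0 deg C


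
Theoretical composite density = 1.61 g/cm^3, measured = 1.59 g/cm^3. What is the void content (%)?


Void% = (rho_theo - rho_actual)/rho_theo * 100 = (1.61 - 1.59)/1.61 * 100 = 1.24%

1.24%


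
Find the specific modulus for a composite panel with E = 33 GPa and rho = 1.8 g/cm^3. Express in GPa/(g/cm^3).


Specific stiffness = E/rho = 33/1.8 = 18.3 GPa/(g/cm^3)

18.3 GPa/(g/cm^3)


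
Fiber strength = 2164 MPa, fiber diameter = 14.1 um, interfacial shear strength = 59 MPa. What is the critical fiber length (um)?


Lc = sigma_f * d / (2 * tau_i) = 2164 * 14.1 / (2 * 59) = 258.6 um

258.6 um


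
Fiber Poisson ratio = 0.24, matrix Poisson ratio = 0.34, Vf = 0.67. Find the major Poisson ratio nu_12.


nu_12 = nu_f*Vf + nu_m*(1-Vf) = 0.24*0.67 + 0.34*0.33 = 0.273

0.273


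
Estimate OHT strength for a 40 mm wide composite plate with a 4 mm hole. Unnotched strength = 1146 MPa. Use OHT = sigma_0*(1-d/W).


OHT = sigma_0*(1-d/W) = 1146*(1-4/40) = 1031.4 MPa

1031.4 MPa


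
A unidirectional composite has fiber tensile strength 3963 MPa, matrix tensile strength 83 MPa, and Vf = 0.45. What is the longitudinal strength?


sigma_1 = sigma_f*Vf + sigma_m*(1-Vf) = 3963*0.45 + 83*0.55 = 1829.0 MPa

1829.0 MPa


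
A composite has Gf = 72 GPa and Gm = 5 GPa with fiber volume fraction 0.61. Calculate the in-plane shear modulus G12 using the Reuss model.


1/G12 = Vf/Gf + (1-Vf)/Gm = 0.61/72 + 0.39/5
G12 = 11.56 GPa

11.56 GPa


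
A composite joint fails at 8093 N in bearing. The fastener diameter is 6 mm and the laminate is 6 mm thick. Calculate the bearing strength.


sigma_br = F/(d*h) = 8093/(6*6) = 224.8 MPa

224.8 MPa


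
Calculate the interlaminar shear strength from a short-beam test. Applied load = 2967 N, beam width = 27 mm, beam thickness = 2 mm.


ILSS = 3F/(4bh) = 3*2967/(4*27*2) = 41.21 MPa

41.21 MPa


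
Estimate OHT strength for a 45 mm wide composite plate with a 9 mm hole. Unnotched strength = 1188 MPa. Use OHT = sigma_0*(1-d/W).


OHT = sigma_0*(1-d/W) = 1188*(1-9/45) = 950.4 MPa

950.4 MPa


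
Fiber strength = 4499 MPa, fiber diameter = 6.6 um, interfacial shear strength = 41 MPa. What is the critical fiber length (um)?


Lc = sigma_f * d / (2 * tau_i) = 4499 * 6.6 / (2 * 41) = 362.1 um

362.1 um


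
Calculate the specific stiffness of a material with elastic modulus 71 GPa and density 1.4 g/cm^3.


Specific stiffness = E/rho = 71/1.4 = 50.7 GPa/(g/cm^3)

50.7 GPa/(g/cm^3)


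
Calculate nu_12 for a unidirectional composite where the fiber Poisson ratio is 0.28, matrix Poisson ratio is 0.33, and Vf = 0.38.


nu_12 = nu_f*Vf + nu_m*(1-Vf) = 0.28*0.38 + 0.33*0.62 = 0.311

0.311


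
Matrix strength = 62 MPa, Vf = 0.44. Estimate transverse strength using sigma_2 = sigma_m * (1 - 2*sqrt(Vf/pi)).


factor = 1 - 2*sqrt(0.44/pi) = 0.2515
sigma_2 = 62 * 0.2515 = 15.59 MPa

15.59 MPa


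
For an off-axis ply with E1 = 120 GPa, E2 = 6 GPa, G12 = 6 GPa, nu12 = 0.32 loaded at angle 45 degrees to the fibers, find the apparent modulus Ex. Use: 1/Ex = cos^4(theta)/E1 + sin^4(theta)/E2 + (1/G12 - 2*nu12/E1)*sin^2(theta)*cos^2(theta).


cos^4(45) = 0.25, sin^4(45) = 0.25, sin^2(45)*cos^2(45) = 0.25
1/G12 - 2*nu12/E1 = 1/6 - 2*0.32/120 = 0.161333 GPa^-1
1/Ex = 0.25/120 + 0.25/6 + 0.161333*0.25 = 0.0840833 GPa^-1
Ex = 11.89 GPa

11.89 GPa


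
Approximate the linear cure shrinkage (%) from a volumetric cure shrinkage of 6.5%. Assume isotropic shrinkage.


Linear shrinkage ≈ vol_shrink/3 = 6.5/3 = 2.167%

2.167%


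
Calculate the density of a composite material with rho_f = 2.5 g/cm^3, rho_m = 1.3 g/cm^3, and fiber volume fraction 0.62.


rho_c = rho_f*Vf + rho_m*(1-Vf) = 2.5*0.62 + 1.3*0.38 = 2.044 g/cm^3

2.044 g/cm^3


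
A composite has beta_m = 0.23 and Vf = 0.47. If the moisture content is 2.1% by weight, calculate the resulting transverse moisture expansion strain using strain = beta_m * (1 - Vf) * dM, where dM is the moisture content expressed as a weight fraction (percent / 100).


dM = 2.1/100 = 0.021
strain = beta_m * (1-Vf) * dM = 0.23 * 0.53 * 0.021 = 0.0025599

0.0025599


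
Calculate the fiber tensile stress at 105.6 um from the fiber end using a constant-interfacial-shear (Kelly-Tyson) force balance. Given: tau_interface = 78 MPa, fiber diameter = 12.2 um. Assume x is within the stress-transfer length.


Force balance: sigma_f * (pi*d^2/4) = tau * (pi*d) * x  ->  sigma_f = 4 * tau * x / d
sigma_f = 4 * 78 * 105.6 / 12.2 = 2700.6 MPa

2700.6 MPa


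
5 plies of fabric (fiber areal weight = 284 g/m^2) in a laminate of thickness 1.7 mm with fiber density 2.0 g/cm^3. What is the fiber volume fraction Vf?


Vf = n * FAW / (rho_f * h * 1000) = 5 * 284 / (2.0 * 1.7 * 1000) = 0.4176

0.4176


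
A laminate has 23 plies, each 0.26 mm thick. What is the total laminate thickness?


h = n * t_ply = 23 * 0.26 = 5.98 mm

5.98 mm


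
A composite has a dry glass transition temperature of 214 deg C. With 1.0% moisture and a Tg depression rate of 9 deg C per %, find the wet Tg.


Tg_wet = Tg_dry - k*moisture = 214 - 9*1.0 = 205.0 deg C

205.0 deg C


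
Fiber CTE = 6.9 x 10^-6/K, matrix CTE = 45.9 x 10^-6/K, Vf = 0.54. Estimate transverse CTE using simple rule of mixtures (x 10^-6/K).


alpha_2 = alpha_f*Vf + alpha_m*(1-Vf) = 6.9*0.54 + 45.9*0.46 = 24.8 x 10^-6/K

24.8 x 10^-6/K


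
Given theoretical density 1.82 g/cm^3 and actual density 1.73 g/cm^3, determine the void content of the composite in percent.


Void% = (rho_theo - rho_actual)/rho_theo * 100 = (1.82 - 1.73)/1.82 * 100 = 4.95%

4.95%


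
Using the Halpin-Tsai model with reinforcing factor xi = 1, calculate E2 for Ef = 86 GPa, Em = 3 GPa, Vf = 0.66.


eta = (Ef/Em - 1)/(Ef/Em + xi) = (28.6667 - 1)/(28.6667 + 1) = 0.9326
E2 = Em*(1+xi*eta*Vf)/(1-eta*Vf) = 12.6 GPa

12.6 GPa


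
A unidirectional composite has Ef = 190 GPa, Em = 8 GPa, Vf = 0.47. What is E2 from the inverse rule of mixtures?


1/E2 = Vf/Ef + (1-Vf)/Em = 0.47/190 + 0.53/8
E2 = 14.55 GPa

14.55 GPa


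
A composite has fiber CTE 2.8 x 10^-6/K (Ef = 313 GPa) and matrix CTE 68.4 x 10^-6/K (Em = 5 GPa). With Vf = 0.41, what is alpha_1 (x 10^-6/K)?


E1 = Ef*Vf + Em*(1-Vf) = 131.28
alpha_1 = (alpha_f*Ef*Vf + alpha_m*Em*(1-Vf))/E1 = 4.27 x 10^-6/K

4.27 x 10^-6/K


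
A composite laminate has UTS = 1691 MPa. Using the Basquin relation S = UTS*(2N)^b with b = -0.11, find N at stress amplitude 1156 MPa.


N = 0.5 * (S/UTS)^(1/b) = 0.5 * (1156/1691)^(1/-0.11) = 15.8730 cycles

15.8730 cycles


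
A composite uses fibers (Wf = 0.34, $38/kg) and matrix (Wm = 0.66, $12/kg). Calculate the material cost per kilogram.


Cost = cost_f*Wf + cost_m*Wm = 38*0.34 + 12*0.66 = $20.84/kg

$20.84/kg


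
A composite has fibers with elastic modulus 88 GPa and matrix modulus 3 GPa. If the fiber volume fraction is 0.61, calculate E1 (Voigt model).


E1 = Ef*Vf + Em*(1-Vf) = 88*0.61 + 3*0.39 = 54.85 GPa

54.85 GPa


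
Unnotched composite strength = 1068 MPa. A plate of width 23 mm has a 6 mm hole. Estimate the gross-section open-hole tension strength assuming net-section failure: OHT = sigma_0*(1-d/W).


OHT = sigma_0*(1-d/W) = 1068*(1-6/23) = 789.4 MPa

789.4 MPa


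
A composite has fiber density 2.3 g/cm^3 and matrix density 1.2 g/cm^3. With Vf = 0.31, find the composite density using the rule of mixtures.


rho_c = rho_f*Vf + rho_m*(1-Vf) = 2.3*0.31 + 1.2*0.69 = 1.541 g/cm^3

1.541 g/cm^3


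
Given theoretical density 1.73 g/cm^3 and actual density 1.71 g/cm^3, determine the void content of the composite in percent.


Void% = (rho_theo - rho_actual)/rho_theo * 100 = (1.73 - 1.71)/1.73 * 100 = 1.16%

1.16%


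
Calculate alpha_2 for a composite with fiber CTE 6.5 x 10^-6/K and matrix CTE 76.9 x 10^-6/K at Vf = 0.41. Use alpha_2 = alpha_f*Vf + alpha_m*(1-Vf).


alpha_2 = alpha_f*Vf + alpha_m*(1-Vf) = 6.5*0.41 + 76.9*0.59 = 48.0 x 10^-6/K

48.0 x 10^-6/K


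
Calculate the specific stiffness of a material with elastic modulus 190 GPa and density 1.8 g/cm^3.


Specific stiffness = E/rho = 190/1.8 = 105.6 GPa/(g/cm^3)

105.6 GPa/(g/cm^3)


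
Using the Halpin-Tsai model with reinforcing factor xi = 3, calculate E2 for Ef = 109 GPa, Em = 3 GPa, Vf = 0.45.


eta = (Ef/Em - 1)/(Ef/Em + xi) = (36.3333 - 1)/(36.3333 + 3) = 0.8983
E2 = Em*(1+xi*eta*Vf)/(1-eta*Vf) = 11.14 GPa

11.14 GPa


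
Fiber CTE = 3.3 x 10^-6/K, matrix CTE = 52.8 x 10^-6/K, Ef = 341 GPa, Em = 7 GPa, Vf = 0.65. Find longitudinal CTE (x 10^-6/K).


E1 = Ef*Vf + Em*(1-Vf) = 224.1
alpha_1 = (alpha_f*Ef*Vf + alpha_m*Em*(1-Vf))/E1 = 3.84 x 10^-6/K

3.84 x 10^-6/K


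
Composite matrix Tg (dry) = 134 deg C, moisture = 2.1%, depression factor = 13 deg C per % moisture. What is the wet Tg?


Tg_wet = Tg_dry - k*moisture = 134 - 13*2.1 = 106.7 deg C

106.7 deg C


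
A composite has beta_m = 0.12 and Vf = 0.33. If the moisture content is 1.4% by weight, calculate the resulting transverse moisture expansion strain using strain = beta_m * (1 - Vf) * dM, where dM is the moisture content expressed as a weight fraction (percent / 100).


dM = 1.4/100 = 0.014
strain = beta_m * (1-Vf) * dM = 0.12 * 0.67 * 0.014 = 0.0011256

0.0011256


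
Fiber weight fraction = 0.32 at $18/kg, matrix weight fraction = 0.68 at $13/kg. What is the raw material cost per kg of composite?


Cost = cost_f*Wf + cost_m*Wm = 18*0.32 + 13*0.68 = $14.6/kg

$14.6/kg


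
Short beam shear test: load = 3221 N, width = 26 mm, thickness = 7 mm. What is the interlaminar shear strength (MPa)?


ILSS = 3F/(4bh) = 3*3221/(4*26*7) = 13.27 MPa

13.27 MPa


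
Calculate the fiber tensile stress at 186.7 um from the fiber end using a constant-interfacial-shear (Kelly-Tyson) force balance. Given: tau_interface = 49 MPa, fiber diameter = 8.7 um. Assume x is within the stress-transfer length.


Force balance: sigma_f * (pi*d^2/4) = tau * (pi*d) * x  ->  sigma_f = 4 * tau * x / d
sigma_f = 4 * 49 * 186.7 / 8.7 = 4206.1 MPa

4206.1 MPa


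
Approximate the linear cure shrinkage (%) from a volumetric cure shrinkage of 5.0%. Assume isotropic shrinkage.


Linear shrinkage ≈ vol_shrink/3 = 5.0/3 = 1.667%

1.667%


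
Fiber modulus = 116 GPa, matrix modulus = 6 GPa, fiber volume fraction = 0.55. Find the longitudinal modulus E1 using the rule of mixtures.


E1 = Ef*Vf + Em*(1-Vf) = 116*0.55 + 6*0.45 = 66.5 GPa

66.5 GPa


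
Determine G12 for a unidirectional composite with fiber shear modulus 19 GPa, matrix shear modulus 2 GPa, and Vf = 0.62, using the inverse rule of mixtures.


1/G12 = Vf/Gf + (1-Vf)/Gm = 0.62/19 + 0.38/2
G12 = 4.49 GPa

4.49 GPa


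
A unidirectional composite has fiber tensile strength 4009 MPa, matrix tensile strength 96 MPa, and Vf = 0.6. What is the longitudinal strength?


sigma_1 = sigma_f*Vf + sigma_m*(1-Vf) = 4009*0.6 + 96*0.4 = 2443.8 MPa

2443.8 MPa


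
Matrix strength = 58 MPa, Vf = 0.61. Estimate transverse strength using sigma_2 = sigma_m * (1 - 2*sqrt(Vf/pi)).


factor = 1 - 2*sqrt(0.61/pi) = 0.1187
sigma_2 = 58 * 0.1187 = 6.89 MPa

6.89 MPa


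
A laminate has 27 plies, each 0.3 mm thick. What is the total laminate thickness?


h = n * t_ply = 27 * 0.3 = 8.1 mm

8.1 mm


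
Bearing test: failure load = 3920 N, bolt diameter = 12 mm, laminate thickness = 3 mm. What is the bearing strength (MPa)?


sigma_br = F/(d*h) = 3920/(12*3) = 108.9 MPa

108.9 MPa


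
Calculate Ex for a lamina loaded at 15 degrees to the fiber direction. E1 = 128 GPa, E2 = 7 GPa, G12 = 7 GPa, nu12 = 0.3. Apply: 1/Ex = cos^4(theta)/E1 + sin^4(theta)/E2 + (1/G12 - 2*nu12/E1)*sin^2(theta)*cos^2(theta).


cos^4(15) = 0.870513, sin^4(15) = 0.004487, sin^2(15)*cos^2(15) = 0.0625
1/G12 - 2*nu12/E1 = 1/7 - 2*0.3/128 = 0.13817 GPa^-1
1/Ex = 0.870513/128 + 0.004487/7 + 0.13817*0.0625 = 0.0160775 GPa^-1
Ex = 62.2 GPa

62.2 GPa


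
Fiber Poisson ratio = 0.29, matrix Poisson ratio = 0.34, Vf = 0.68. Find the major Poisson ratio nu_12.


nu_12 = nu_f*Vf + nu_m*(1-Vf) = 0.29*0.68 + 0.34*0.32 = 0.306

0.306


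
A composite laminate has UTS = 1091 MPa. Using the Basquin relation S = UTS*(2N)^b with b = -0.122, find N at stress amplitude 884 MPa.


N = 0.5 * (S/UTS)^(1/b) = 0.5 * (884/1091)^(1/-0.122) = 2.8049 cycles

2.8049 cycles


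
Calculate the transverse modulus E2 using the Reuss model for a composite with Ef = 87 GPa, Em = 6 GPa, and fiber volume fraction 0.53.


1/E2 = Vf/Ef + (1-Vf)/Em = 0.53/87 + 0.47/6
E2 = 11.84 GPa

11.84 GPa


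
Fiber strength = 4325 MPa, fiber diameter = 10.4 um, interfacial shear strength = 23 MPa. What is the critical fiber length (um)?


Lc = sigma_f * d / (2 * tau_i) = 4325 * 10.4 / (2 * 23) = 977.8 um

977.8 um


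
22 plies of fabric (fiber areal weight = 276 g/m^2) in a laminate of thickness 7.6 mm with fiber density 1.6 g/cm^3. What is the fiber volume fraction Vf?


Vf = n * FAW / (rho_f * h * 1000) = 22 * 276 / (1.6 * 7.6 * 1000) = 0.4993

0.4993


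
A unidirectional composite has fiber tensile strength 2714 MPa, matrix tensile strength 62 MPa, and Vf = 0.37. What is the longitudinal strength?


sigma_1 = sigma_f*Vf + sigma_m*(1-Vf) = 2714*0.37 + 62*0.63 = 1043.2 MPa

1043.2 MPa


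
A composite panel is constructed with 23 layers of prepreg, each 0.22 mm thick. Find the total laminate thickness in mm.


h = n * t_ply = 23 * 0.22 = 5.06 mm

5.06 mm


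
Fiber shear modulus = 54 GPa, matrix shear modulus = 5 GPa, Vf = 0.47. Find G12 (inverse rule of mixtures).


1/G12 = Vf/Gf + (1-Vf)/Gm = 0.47/54 + 0.53/5
G12 = 8.72 GPa

8.72 GPa


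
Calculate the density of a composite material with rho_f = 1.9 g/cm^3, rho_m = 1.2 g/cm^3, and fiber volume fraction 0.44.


rho_c = rho_f*Vf + rho_m*(1-Vf) = 1.9*0.44 + 1.2*0.56 = 1.508 g/cm^3

1.508 g/cm^3


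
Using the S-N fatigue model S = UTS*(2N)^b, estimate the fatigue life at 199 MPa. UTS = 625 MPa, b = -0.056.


N = 0.5 * (S/UTS)^(1/b) = 0.5 * (199/625)^(1/-0.056) = 3.7536e+08 cycles

3.7536e+08 cycles


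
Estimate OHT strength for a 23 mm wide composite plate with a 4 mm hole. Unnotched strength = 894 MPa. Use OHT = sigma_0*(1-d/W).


OHT = sigma_0*(1-d/W) = 894*(1-4/23) = 738.5 MPa

738.5 MPa


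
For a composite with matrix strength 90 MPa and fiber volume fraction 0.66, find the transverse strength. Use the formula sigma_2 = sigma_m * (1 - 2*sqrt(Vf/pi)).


factor = 1 - 2*sqrt(0.66/pi) = 0.0833
sigma_2 = 90 * 0.0833 = 7.5 MPa

7.5 MPa


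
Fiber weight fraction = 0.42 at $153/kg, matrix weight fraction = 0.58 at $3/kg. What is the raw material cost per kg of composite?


Cost = cost_f*Wf + cost_m*Wm = 153*0.42 + 3*0.58 = $66.0/kg

$66.0/kg


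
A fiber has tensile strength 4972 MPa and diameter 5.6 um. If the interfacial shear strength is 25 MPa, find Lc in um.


Lc = sigma_f * d / (2 * tau_i) = 4972 * 5.6 / (2 * 25) = 556.9 um

556.9 um


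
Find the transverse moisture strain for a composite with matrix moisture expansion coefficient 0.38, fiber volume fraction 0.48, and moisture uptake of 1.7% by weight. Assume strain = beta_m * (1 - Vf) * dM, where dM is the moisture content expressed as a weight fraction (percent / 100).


dM = 1.7/100 = 0.017
strain = beta_m * (1-Vf) * dM = 0.38 * 0.52 * 0.017 = 0.0033592

0.0033592


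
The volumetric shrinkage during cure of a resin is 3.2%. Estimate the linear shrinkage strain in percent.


Linear shrinkage ≈ vol_shrink/3 = 3.2/3 = 1.067%

1.067%


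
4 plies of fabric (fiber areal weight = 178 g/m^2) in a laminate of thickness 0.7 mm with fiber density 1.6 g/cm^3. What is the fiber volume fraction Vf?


Vf = n * FAW / (rho_f * h * 1000) = 4 * 178 / (1.6 * 0.7 * 1000) = 0.6357

0.6357


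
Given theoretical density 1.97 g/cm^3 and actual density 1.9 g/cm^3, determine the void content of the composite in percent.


Void% = (rho_theo - rho_actual)/rho_theo * 100 = (1.97 - 1.9)/1.97 * 100 = 3.55%

3.55%


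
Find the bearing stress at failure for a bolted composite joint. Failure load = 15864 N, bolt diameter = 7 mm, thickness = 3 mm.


sigma_br = F/(d*h) = 15864/(7*3) = 755.4 MPa

755.4 MPa


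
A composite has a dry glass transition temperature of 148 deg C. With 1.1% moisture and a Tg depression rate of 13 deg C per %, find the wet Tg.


Tg_wet = Tg_dry - k*moisture = 148 - 13*1.1 = 133.7 deg C

133.7 deg C


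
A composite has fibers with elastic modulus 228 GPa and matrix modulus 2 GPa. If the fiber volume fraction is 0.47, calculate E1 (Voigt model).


E1 = Ef*Vf + Em*(1-Vf) = 228*0.47 + 2*0.53 = 108.22 GPa

108.22 GPa


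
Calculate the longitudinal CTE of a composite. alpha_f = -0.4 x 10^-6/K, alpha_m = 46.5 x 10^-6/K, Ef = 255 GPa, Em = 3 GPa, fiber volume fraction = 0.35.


E1 = Ef*Vf + Em*(1-Vf) = 91.2
alpha_1 = (alpha_f*Ef*Vf + alpha_m*Em*(1-Vf))/E1 = 0.6 x 10^-6/K

0.6 x 10^-6/K


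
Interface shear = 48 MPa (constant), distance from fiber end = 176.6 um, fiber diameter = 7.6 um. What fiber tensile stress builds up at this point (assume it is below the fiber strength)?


Force balance: sigma_f * (pi*d^2/4) = tau * (pi*d) * x  ->  sigma_f = 4 * tau * x / d
sigma_f = 4 * 48 * 176.6 / 7.6 = 4461.5 MPa

4461.5 MPa


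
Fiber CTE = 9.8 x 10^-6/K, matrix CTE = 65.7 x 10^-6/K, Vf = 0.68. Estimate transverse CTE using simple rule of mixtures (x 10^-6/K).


alpha_2 = alpha_f*Vf + alpha_m*(1-Vf) = 9.8*0.68 + 65.7*0.32 = 27.7 x 10^-6/K

27.7 x 10^-6/K


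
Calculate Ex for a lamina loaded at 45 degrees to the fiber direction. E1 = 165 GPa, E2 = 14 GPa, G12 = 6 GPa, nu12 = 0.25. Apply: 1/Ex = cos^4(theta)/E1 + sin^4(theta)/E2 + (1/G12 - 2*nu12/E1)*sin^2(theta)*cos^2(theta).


cos^4(45) = 0.25, sin^4(45) = 0.25, sin^2(45)*cos^2(45) = 0.25
1/G12 - 2*nu12/E1 = 1/6 - 2*0.25/165 = 0.163636 GPa^-1
1/Ex = 0.25/165 + 0.25/14 + 0.163636*0.25 = 0.0602814 GPa^-1
Ex = 16.59 GPa

16.59 GPa


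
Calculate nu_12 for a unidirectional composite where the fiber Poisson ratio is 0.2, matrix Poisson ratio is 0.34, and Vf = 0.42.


nu_12 = nu_f*Vf + nu_m*(1-Vf) = 0.2*0.42 + 0.34*0.58 = 0.2812

0.2812


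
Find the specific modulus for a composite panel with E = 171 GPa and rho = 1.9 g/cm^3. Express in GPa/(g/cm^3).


Specific stiffness = E/rho = 171/1.9 = 90.0 GPa/(g/cm^3)

90.0 GPa/(g/cm^3)


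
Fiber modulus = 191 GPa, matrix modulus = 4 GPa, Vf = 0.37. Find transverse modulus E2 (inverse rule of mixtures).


1/E2 = Vf/Ef + (1-Vf)/Em = 0.37/191 + 0.63/4
E2 = 6.27 GPa

6.27 GPa


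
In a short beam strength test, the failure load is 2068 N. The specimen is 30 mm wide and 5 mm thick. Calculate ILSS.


ILSS = 3F/(4bh) = 3*2068/(4*30*5) = 10.34 MPa

10.34 MPa


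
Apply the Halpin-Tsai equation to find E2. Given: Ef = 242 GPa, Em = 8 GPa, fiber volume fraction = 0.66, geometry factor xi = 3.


eta = (Ef/Em - 1)/(Ef/Em + xi) = (30.25 - 1)/(30.25 + 3) = 0.8797
E2 = Em*(1+xi*eta*Vf)/(1-eta*Vf) = 52.3 GPa

52.3 GPa


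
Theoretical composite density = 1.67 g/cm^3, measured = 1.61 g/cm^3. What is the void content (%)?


Void% = (rho_theo - rho_actual)/rho_theo * 100 = (1.67 - 1.61)/1.67 * 100 = 3.59%

3.59%


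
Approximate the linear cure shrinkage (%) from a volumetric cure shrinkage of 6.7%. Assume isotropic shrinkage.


Linear shrinkage ≈ vol_shrink/3 = 6.7/3 = 2.233%

2.233%


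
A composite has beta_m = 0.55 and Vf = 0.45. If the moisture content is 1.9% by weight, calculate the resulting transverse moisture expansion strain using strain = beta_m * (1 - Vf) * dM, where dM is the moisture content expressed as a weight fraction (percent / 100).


dM = 1.9/100 = 0.019
strain = beta_m * (1-Vf) * dM = 0.55 * 0.55 * 0.019 = 0.0057475

0.0057475


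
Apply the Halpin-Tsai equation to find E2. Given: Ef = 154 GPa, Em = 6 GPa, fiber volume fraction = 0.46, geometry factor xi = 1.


eta = (Ef/Em - 1)/(Ef/Em + xi) = (25.6667 - 1)/(25.6667 + 1) = 0.925
E2 = Em*(1+xi*eta*Vf)/(1-eta*Vf) = 14.89 GPa

14.89 GPa


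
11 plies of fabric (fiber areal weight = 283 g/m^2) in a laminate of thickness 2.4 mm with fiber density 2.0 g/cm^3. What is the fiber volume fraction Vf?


Vf = n * FAW / (rho_f * h * 1000) = 11 * 283 / (2.0 * 2.4 * 1000) = 0.6485

0.6485


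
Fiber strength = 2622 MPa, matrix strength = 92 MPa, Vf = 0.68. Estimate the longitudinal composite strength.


sigma_1 = sigma_f*Vf + sigma_m*(1-Vf) = 2622*0.68 + 92*0.32 = 1812.4 MPa

1812.4 MPa


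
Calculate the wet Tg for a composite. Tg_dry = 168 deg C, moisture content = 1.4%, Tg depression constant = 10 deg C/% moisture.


Tg_wet = Tg_dry - k*moisture = 168 - 10*1.4 = 154.0 deg C

154.0 deg C


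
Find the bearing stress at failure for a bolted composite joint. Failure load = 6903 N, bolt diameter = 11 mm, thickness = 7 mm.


sigma_br = F/(d*h) = 6903/(11*7) = 89.6 MPa

89.6 MPa


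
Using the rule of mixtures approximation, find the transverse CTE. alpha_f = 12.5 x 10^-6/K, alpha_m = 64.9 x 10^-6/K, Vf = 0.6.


alpha_2 = alpha_f*Vf + alpha_m*(1-Vf) = 12.5*0.6 + 64.9*0.4 = 33.5 x 10^-6/K

33.5 x 10^-6/K


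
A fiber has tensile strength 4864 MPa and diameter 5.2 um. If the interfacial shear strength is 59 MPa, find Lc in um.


Lc = sigma_f * d / (2 * tau_i) = 4864 * 5.2 / (2 * 59) = 214.3 um

214.3 um


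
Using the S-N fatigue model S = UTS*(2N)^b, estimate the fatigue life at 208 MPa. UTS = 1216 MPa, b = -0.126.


N = 0.5 * (S/UTS)^(1/b) = 0.5 * (208/1216)^(1/-0.126) = 609876.2906 cycles

609876.2906 cycles


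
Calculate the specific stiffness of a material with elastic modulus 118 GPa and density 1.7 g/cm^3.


Specific stiffness = E/rho = 118/1.7 = 69.4 GPa/(g/cm^3)

69.4 GPa/(g/cm^3)


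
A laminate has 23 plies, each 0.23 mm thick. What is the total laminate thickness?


h = n * t_ply = 23 * 0.23 = 5.29 mm

5.29 mm


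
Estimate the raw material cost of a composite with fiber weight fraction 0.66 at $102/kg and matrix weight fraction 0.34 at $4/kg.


Cost = cost_f*Wf + cost_m*Wm = 102*0.66 + 4*0.34 = $68.68/kg

$68.68/kg


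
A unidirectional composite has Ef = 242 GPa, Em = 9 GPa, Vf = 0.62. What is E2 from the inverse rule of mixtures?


1/E2 = Vf/Ef + (1-Vf)/Em = 0.62/242 + 0.38/9
E2 = 22.33 GPa

22.33 GPa


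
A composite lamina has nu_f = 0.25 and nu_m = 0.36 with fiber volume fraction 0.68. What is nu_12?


nu_12 = nu_f*Vf + nu_m*(1-Vf) = 0.25*0.68 + 0.36*0.32 = 0.2852

0.2852


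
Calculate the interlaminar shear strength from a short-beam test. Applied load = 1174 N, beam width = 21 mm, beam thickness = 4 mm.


ILSS = 3F/(4bh) = 3*1174/(4*21*4) = 10.48 MPa

10.48 MPa


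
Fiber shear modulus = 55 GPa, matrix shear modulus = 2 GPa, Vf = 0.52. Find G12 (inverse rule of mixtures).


1/G12 = Vf/Gf + (1-Vf)/Gm = 0.52/55 + 0.48/2
G12 = 4.01 GPa

4.01 GPa


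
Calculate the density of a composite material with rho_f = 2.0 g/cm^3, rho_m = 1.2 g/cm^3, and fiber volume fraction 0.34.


rho_c = rho_f*Vf + rho_m*(1-Vf) = 2.0*0.34 + 1.2*0.66 = 1.472 g/cm^3

1.472 g/cm^3


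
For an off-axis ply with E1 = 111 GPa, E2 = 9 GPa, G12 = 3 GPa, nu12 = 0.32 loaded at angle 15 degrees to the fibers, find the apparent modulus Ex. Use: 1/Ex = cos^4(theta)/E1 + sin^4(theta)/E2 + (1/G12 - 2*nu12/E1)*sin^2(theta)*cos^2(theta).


cos^4(15) = 0.870513, sin^4(15) = 0.004487, sin^2(15)*cos^2(15) = 0.0625
1/G12 - 2*nu12/E1 = 1/3 - 2*0.32/111 = 0.327568 GPa^-1
1/Ex = 0.870513/111 + 0.004487/9 + 0.327568*0.0625 = 0.028814 GPa^-1
Ex = 34.71 GPa

34.71 GPa


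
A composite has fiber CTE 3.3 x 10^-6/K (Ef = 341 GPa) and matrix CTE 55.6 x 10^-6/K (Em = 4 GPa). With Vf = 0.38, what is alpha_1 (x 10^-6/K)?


E1 = Ef*Vf + Em*(1-Vf) = 132.06
alpha_1 = (alpha_f*Ef*Vf + alpha_m*Em*(1-Vf))/E1 = 4.28 x 10^-6/K

4.28 x 10^-6/K


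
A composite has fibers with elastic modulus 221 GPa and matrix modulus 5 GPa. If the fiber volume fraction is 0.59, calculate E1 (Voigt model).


E1 = Ef*Vf + Em*(1-Vf) = 221*0.59 + 5*0.41 = 132.44 GPa

132.44 GPa


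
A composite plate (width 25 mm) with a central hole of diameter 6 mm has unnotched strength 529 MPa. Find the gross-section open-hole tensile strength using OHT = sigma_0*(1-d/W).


OHT = sigma_0*(1-d/W) = 529*(1-6/25) = 402.0 MPa

402.0 MPa


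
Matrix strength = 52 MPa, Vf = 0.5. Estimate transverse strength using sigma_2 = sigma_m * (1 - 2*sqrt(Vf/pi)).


factor = 1 - 2*sqrt(0.5/pi) = 0.2021
sigma_2 = 52 * 0.2021 = 10.51 MPa

10.51 MPa


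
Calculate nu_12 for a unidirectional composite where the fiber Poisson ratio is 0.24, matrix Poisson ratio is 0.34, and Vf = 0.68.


nu_12 = nu_f*Vf + nu_m*(1-Vf) = 0.24*0.68 + 0.34*0.32 = 0.272

0.272


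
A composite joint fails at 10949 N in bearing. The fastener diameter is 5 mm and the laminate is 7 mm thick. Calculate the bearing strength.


sigma_br = F/(d*h) = 10949/(5*7) = 312.8 MPa

312.8 MPa


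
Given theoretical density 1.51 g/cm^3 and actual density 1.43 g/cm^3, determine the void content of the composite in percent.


Void% = (rho_theo - rho_actual)/rho_theo * 100 = (1.51 - 1.43)/1.51 * 100 = 5.3%

5.3%
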